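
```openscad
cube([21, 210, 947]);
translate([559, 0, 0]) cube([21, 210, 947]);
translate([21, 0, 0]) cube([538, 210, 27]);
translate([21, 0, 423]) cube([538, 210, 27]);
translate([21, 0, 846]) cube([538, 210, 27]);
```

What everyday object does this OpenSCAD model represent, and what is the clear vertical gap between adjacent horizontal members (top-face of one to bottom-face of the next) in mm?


A bookshelf. The clear shelf gap is 396 mm.

Two tall side panels with 3 horizontal boards between them — a bookshelf. The first two shelf undersides are at z = 0 and z = 423; with shelf thickness 27, the clear gap is 423 − 0 − 27 = 396 mm.


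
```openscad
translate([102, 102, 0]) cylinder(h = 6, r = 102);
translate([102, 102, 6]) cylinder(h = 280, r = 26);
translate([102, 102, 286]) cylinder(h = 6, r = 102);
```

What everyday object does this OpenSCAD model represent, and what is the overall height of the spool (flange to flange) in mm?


A spool. The overall height is 292 mm.

Three coaxial cylinders, large–small–large — a spool. Two 6 mm flanges and a 280 mm core give 6 + 280 + 6 = 292 mm.


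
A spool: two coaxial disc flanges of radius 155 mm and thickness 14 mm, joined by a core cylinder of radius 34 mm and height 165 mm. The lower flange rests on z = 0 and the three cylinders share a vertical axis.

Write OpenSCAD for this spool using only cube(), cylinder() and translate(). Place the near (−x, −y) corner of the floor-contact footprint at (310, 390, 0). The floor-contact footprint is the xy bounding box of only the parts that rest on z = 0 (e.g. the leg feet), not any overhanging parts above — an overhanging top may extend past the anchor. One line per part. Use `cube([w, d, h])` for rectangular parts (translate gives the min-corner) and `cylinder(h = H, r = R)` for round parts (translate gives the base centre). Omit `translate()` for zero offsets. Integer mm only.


translate([465, 545, 0]) cylinder(h = 14, r = 155);
translate([465, 545, 14]) cylinder(h = 165, r = 34);
translate([465, 545, 179]) cylinder(h = 14, r = 155);


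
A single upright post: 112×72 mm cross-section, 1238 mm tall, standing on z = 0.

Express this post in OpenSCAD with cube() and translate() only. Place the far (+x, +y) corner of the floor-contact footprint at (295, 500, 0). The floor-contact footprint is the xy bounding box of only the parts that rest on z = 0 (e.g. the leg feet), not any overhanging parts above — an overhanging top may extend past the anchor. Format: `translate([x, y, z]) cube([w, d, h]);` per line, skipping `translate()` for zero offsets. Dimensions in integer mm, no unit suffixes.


translate([183, 428, 0]) cube([112, 72, 1238]);


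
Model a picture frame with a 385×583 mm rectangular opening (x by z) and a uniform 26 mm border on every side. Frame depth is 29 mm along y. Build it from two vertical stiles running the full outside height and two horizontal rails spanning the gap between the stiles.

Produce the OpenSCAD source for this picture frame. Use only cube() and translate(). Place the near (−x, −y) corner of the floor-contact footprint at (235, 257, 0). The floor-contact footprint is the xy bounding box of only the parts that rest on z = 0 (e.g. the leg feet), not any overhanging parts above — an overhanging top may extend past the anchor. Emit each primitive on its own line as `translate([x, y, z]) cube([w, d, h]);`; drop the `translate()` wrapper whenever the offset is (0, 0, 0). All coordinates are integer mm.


translate([235, 257, 0]) cube([26, 29, 635]);
translate([646, 257, 0]) cube([26, 29, 635]);
translate([261, 257, 0]) cube([385, 29, 26]);
translate([261, 257, 609]) cube([385, 29, 26]);


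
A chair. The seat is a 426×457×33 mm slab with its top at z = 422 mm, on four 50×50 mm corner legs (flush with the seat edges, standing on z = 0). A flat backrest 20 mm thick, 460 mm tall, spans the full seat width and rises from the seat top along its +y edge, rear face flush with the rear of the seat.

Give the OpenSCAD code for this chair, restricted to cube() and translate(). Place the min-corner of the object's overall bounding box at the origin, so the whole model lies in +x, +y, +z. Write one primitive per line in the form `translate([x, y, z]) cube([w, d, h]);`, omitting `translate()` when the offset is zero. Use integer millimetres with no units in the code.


translate([0, 0, 389]) cube([426, 457, 33]);
cube([50, 50, 389]);
translate([376, 0, 0]) cube([50, 50, 389]);
translate([0, 407, 0]) cube([50, 50, 389]);
translate([376, 407, 0]) cube([50, 50, 389]);
translate([0, 437, 422]) cube([426, 20, 460]);


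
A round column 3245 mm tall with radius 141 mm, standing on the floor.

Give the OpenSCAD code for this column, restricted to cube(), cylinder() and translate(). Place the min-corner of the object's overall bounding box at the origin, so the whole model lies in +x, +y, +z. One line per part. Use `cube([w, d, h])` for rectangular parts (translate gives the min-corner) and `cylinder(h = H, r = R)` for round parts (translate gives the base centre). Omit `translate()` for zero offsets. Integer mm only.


translate([141, 141, 0]) cylinder(h = 3245, r = 141);


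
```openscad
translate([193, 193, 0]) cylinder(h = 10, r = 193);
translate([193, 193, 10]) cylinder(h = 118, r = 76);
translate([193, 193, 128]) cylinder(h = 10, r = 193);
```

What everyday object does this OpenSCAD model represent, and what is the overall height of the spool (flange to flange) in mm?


A spool. The overall height is 138 mm.

Three coaxial cylinders, large–small–large — a spool. Two 10 mm flanges and a 118 mm core give 10 + 118 + 10 = 138 mm.


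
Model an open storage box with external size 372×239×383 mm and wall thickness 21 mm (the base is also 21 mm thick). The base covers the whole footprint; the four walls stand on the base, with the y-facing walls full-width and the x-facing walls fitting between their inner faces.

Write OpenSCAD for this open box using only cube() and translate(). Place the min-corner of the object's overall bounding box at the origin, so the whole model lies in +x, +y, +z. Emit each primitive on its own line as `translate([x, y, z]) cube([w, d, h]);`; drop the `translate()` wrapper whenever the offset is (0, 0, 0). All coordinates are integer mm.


cube([372, 239, 21]);
translate([0, 0, 21]) cube([372, 21, 362]);
translate([0, 218, 21]) cube([372, 21, 362]);
translate([0, 21, 21]) cube([21, 197, 362]);
translate([351, 21, 21]) cube([21, 197, 362]);


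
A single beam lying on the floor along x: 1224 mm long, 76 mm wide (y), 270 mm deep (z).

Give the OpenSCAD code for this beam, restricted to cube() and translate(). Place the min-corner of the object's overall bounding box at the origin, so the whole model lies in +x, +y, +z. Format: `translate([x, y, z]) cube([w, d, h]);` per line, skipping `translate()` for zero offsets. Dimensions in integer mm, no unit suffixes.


cube([1224, 76, 270]);


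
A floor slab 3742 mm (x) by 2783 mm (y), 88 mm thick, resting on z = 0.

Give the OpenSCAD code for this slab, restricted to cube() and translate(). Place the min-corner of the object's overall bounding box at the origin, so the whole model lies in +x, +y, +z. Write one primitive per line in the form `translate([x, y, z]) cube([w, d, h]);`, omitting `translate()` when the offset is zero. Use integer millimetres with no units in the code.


cube([3742, 2783, 88]);


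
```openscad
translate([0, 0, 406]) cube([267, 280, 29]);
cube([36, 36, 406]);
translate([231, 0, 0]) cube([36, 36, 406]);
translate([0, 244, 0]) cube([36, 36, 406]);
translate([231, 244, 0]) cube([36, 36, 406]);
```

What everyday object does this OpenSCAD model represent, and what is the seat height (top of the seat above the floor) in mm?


A stool. The seat height is 435 mm.

A 267×280×29 slab at z = 406 on four corner posts — a stool. The seat top is 406 + 29 = 435 mm.


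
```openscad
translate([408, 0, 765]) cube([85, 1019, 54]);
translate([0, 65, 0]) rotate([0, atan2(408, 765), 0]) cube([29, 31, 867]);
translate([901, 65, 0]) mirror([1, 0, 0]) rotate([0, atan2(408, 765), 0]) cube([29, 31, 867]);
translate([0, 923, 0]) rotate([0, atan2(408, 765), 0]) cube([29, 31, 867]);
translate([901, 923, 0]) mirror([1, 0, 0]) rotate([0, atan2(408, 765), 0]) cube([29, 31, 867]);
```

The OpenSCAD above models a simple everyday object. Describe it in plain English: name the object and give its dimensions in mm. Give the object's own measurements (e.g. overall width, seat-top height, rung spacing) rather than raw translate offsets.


A sawhorse. A 85×1019×54 mm beam (x, y, z) sits on two A-frame leg pairs. Each pair is two raked legs of 29×31 mm section (31 mm along y) splaying symmetrically in x. Each leg rises 765 mm vertically over 408 mm of horizontal reach and is 867 mm long along its own axis. Every leg's outer bottom edge rests on the floor and its outer top edge meets a bottom edge of the beam — the left legs (tilting toward +x) meet the beam's −x bottom edge, the right legs (their mirror images, tilting toward −x) meet its +x bottom edge — so the leg tops tuck under the beam, the beam's underside is 765 mm above the floor, and the feet are 901 mm apart outside-to-outside with the beam centred between them. The two leg pairs are set in 65 mm from either end of the beam.


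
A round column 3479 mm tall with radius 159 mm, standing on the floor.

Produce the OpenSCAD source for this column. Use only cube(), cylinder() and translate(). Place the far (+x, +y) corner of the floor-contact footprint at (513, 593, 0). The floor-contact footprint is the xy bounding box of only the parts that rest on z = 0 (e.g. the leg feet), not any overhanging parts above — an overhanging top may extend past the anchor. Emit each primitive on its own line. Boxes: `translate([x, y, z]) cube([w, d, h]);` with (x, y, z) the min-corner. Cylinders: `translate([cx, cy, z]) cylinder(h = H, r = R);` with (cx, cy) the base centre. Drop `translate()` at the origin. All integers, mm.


translate([354, 434, 0]) cylinder(h = 3479, r = 159);


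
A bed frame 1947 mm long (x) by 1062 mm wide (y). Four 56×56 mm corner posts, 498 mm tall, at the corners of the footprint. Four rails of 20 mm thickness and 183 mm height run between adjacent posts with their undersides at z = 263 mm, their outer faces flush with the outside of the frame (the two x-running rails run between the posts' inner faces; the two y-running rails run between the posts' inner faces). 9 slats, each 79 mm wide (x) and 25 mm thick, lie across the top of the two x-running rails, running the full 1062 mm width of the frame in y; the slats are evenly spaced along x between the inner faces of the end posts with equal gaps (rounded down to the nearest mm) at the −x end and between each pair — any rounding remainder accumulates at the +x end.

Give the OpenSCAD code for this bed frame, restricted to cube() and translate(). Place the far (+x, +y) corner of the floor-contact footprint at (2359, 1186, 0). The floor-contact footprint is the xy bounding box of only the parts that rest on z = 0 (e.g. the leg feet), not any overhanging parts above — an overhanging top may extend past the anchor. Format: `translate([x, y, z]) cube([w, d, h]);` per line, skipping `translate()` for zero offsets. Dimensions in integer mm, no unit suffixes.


// slat z = rail_z + rail_h = 263 + 183 = 446
// slat gap = ⌊(1835 − 9·79) / 10⌋ = 112
translate([412, 124, 0]) cube([56, 56, 498]);
translate([412, 1130, 0]) cube([56, 56, 498]);
translate([2303, 124, 0]) cube([56, 56, 498]);
translate([2303, 1130, 0]) cube([56, 56, 498]);
translate([468, 124, 263]) cube([1835, 20, 183]);
translate([468, 1166, 263]) cube([1835, 20, 183]);
translate([412, 180, 263]) cube([20, 950, 183]);
translate([2339, 180, 263]) cube([20, 950, 183]);
translate([580, 124, 446]) cube([79, 1062, 25]);
translate([771, 124, 446]) cube([79, 1062, 25]);
translate([962, 124, 446]) cube([79, 1062, 25]);
translate([1153, 124, 446]) cube([79, 1062, 25]);
translate([1344, 124, 446]) cube([79, 1062, 25]);
translate([1535, 124, 446]) cube([79, 1062, 25]);
translate([1726, 124, 446]) cube([79, 1062, 25]);
translate([1917, 124, 446]) cube([79, 1062, 25]);
translate([2108, 124, 446]) cube([79, 1062, 25]);


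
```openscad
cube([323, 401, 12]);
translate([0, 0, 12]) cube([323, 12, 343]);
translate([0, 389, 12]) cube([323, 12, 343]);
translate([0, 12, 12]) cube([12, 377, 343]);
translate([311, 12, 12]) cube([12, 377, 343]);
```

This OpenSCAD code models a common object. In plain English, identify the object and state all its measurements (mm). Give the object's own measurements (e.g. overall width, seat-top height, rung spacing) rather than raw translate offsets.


An open-topped rectangular box: outside dimensions 323×401×355 mm, with a uniform wall and base thickness of 12 mm. The base is a full 323×401 slab on the floor; four walls sit on top of the base. The front and back walls (the −y and +y sides) span the full width; the two side walls fit between them.


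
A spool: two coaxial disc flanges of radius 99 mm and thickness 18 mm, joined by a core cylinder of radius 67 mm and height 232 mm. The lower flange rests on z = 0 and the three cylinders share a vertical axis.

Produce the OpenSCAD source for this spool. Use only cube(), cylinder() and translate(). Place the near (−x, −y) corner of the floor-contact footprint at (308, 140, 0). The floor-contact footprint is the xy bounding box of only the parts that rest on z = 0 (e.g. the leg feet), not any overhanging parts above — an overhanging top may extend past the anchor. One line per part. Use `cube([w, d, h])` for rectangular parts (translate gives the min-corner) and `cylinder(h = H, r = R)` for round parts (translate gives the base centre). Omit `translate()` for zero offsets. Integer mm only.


translate([407, 239, 0]) cylinder(h = 18, r = 99);
translate([407, 239, 18]) cylinder(h = 232, r = 67);
translate([407, 239, 250]) cylinder(h = 18, r = 99);


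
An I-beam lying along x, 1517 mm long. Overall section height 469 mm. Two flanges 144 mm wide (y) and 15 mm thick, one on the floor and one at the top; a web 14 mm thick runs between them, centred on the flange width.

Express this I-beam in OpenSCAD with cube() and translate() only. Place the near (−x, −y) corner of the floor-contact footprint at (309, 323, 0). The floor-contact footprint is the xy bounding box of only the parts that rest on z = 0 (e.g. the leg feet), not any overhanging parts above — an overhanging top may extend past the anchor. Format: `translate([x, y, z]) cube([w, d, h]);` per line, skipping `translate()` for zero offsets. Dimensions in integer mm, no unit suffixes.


translate([309, 323, 0]) cube([1517, 144, 15]);
translate([309, 388, 15]) cube([1517, 14, 439]);
translate([309, 323, 454]) cube([1517, 144, 15]);


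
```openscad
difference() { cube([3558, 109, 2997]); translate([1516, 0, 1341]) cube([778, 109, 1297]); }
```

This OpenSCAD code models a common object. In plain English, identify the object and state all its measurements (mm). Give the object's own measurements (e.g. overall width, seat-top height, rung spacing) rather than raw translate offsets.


A wall 3558 mm long (x), 109 mm thick (y), 2997 mm tall, with a rectangular window opening cut through it. The opening is 778 mm wide and 1297 mm tall; its sill is at z = 1341 mm and its near (−x) edge is 1516 mm from the wall's −x end. The opening passes through the full wall thickness.


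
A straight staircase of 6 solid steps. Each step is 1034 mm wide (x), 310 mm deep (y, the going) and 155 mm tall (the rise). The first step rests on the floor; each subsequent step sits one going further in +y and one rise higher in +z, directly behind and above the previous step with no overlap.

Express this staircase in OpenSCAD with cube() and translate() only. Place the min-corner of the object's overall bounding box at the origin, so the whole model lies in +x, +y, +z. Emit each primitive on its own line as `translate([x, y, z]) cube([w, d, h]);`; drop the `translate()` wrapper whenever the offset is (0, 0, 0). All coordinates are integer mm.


cube([1034, 310, 155]);
translate([0, 310, 155]) cube([1034, 310, 155]);
translate([0, 620, 310]) cube([1034, 310, 155]);
translate([0, 930, 465]) cube([1034, 310, 155]);
translate([0, 1240, 620]) cube([1034, 310, 155]);
translate([0, 1550, 775]) cube([1034, 310, 155]);


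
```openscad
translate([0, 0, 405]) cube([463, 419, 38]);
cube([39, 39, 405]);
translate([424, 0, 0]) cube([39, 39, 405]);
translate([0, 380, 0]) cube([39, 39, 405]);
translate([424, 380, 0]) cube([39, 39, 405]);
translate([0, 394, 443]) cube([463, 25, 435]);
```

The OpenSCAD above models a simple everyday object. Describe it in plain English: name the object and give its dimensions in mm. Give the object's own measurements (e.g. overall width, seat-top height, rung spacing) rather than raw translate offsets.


A chair. The seat is a 463×419×38 mm slab with its top at z = 443 mm, on four 39×39 mm corner legs (flush with the seat edges, standing on z = 0). A flat backrest 25 mm thick, 435 mm tall, spans the full seat width and rises from the seat top along its +y edge, rear face flush with the rear of the seat.


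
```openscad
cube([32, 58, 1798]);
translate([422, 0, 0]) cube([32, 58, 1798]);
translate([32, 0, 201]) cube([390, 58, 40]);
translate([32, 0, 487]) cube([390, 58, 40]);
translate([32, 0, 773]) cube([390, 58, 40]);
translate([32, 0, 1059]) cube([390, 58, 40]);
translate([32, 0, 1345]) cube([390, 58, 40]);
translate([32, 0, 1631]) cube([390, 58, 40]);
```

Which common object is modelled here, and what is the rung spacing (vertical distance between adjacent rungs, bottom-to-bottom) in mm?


A ladder. The rung spacing is 286 mm.

Two tall 32×58 posts with 6 short bars between them — a ladder. Adjacent rungs sit at z = 201 and z = 487, so the spacing is 487 − 201 = 286 mm.


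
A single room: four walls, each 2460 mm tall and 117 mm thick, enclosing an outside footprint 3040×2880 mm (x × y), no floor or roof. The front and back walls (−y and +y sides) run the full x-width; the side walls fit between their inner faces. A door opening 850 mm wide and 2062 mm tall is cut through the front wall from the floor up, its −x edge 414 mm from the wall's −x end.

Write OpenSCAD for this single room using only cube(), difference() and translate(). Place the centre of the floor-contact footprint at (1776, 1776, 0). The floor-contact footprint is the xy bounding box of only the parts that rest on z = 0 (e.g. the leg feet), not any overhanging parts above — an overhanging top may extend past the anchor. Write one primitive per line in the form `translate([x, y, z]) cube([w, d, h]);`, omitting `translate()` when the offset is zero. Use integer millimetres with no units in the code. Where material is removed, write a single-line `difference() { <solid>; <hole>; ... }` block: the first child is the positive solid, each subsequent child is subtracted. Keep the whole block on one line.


difference() { translate([256, 336, 0]) cube([3040, 117, 2460]); translate([670, 336, 0]) cube([850, 117, 2062]); }
translate([256, 3099, 0]) cube([3040, 117, 2460]);
translate([256, 453, 0]) cube([117, 2646, 2460]);
translate([3179, 453, 0]) cube([117, 2646, 2460]);


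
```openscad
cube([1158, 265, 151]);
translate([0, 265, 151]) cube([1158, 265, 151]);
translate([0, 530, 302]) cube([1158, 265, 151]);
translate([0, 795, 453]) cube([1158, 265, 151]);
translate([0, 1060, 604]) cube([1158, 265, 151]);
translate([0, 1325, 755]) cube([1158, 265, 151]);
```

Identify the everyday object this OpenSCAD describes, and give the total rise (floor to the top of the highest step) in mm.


A staircase. The total rise is 906 mm.

6 identical blocks, each offset up and back from the previous — a staircase. Each step is 151 mm tall and there are 6 of them, so the total rise is 6 × 151 = 906 mm.


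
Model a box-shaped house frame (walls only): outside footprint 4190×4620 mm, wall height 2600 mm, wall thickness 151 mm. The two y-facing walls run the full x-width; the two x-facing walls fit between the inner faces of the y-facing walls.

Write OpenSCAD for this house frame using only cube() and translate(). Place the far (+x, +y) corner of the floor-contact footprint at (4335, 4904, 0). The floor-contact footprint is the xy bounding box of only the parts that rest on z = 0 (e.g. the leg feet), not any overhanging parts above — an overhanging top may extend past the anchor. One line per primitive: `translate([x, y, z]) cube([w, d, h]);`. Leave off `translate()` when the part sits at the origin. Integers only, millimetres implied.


translate([145, 284, 0]) cube([4190, 151, 2600]);
translate([145, 4753, 0]) cube([4190, 151, 2600]);
translate([145, 435, 0]) cube([151, 4318, 2600]);
translate([4184, 435, 0]) cube([151, 4318, 2600]);


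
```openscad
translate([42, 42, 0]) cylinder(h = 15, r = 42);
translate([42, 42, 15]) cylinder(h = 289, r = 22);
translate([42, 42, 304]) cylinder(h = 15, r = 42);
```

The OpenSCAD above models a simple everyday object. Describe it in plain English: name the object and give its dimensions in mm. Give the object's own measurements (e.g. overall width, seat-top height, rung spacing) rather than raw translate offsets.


A spool: two coaxial disc flanges of radius 42 mm and thickness 15 mm, joined by a core cylinder of radius 22 mm and height 289 mm. The lower flange rests on z = 0 and the three cylinders share a vertical axis.


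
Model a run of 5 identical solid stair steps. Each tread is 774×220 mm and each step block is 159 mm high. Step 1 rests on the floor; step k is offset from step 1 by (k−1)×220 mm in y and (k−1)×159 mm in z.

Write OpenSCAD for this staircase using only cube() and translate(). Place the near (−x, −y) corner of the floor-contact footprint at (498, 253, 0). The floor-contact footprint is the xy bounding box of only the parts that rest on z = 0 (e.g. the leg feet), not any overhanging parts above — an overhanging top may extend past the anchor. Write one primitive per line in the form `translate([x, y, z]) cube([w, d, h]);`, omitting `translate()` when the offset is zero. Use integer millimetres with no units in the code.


translate([498, 253, 0]) cube([774, 220, 159]);
translate([498, 473, 159]) cube([774, 220, 159]);
translate([498, 693, 318]) cube([774, 220, 159]);
translate([498, 913, 477]) cube([774, 220, 159]);
translate([498, 1133, 636]) cube([774, 220, 159]);


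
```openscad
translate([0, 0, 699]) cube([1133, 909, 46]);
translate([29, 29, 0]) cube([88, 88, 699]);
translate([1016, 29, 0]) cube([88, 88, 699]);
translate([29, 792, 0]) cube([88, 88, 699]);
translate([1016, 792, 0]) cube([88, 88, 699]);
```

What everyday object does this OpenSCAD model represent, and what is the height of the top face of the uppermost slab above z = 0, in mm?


A table. The table height is 745 mm.

A 1133×909×46 slab sits at z = 699 on four 88 mm square posts — a table. The top surface is at 699 + 46 = 745 mm.


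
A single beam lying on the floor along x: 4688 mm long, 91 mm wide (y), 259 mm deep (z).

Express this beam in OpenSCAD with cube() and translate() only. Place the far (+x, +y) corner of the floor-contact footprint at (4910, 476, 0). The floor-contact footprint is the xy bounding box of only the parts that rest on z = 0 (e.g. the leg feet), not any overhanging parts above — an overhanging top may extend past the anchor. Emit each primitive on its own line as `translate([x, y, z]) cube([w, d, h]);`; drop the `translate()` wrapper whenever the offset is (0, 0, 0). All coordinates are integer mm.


translate([222, 385, 0]) cube([4688, 91, 259]);


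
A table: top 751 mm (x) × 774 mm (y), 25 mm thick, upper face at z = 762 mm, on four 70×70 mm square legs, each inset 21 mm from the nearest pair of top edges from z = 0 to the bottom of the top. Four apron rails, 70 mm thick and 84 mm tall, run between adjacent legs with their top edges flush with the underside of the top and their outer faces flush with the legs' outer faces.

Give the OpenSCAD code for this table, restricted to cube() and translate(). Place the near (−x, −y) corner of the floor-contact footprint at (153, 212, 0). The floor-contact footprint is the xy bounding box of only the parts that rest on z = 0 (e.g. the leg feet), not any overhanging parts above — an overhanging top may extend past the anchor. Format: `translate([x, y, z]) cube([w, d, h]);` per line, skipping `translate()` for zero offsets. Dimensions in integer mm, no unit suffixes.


translate([132, 191, 737]) cube([751, 774, 25]);
translate([153, 212, 0]) cube([70, 70, 737]);
translate([792, 212, 0]) cube([70, 70, 737]);
translate([153, 874, 0]) cube([70, 70, 737]);
translate([792, 874, 0]) cube([70, 70, 737]);
translate([223, 212, 653]) cube([569, 70, 84]);
translate([223, 874, 653]) cube([569, 70, 84]);
translate([153, 282, 653]) cube([70, 592, 84]);
translate([792, 282, 653]) cube([70, 592, 84]);


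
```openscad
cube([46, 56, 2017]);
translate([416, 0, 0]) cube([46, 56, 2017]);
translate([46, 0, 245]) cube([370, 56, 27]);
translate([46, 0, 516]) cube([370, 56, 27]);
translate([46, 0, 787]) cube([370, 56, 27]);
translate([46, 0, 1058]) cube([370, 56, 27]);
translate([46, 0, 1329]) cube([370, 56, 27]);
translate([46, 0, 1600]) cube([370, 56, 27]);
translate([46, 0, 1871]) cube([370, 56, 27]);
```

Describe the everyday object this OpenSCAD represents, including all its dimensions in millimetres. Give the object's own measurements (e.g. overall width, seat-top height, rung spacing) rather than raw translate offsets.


A straight ladder. Two 46×56 mm vertical rails, 2017 mm tall, stand 462 mm apart (outside-to-outside) with their front faces coplanar on the −y side. 7 rungs, each 56 mm deep and 27 mm tall, span between the inner faces of the rails, front faces flush with the rails. The lowest rung's underside is at z = 245 mm and rungs are spaced 271 mm apart (underside to underside).


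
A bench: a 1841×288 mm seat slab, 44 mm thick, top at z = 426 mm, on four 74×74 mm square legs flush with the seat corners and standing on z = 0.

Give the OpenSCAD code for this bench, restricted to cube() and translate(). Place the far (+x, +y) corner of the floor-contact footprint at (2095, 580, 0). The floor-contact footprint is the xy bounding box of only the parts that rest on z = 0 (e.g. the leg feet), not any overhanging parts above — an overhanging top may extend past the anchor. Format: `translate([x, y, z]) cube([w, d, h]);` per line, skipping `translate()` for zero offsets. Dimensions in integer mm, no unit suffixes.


translate([254, 292, 382]) cube([1841, 288, 44]);
translate([254, 292, 0]) cube([74, 74, 382]);
translate([254, 506, 0]) cube([74, 74, 382]);
translate([2021, 292, 0]) cube([74, 74, 382]);
translate([2021, 506, 0]) cube([74, 74, 382]);


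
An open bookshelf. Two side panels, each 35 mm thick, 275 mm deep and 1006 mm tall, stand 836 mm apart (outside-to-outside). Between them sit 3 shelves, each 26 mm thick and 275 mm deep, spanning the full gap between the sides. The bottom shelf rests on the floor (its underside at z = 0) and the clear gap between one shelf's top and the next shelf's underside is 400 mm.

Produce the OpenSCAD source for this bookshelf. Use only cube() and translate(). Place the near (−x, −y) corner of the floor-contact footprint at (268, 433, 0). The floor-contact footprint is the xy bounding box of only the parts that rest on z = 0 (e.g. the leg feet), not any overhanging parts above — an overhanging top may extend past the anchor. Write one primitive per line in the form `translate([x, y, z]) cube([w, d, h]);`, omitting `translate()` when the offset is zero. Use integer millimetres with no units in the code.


translate([268, 433, 0]) cube([35, 275, 1006]);
translate([1069, 433, 0]) cube([35, 275, 1006]);
translate([303, 433, 0]) cube([766, 275, 26]);
translate([303, 433, 426]) cube([766, 275, 26]);
translate([303, 433, 852]) cube([766, 275, 26]);


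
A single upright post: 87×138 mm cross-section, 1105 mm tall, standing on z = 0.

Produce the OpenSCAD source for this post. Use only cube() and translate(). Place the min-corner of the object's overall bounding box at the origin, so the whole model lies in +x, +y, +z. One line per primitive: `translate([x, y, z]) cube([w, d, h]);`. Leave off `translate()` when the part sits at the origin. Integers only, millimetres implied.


cube([87, 138, 1105]);


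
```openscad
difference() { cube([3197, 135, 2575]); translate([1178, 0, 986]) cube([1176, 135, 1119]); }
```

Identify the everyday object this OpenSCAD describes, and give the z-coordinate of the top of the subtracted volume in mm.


A wall with a window opening. The window head height is 2105 mm.

A wall with a rectangular opening subtracted — a window. Sill at z = 986, opening 1119 mm tall, so the head is at 986 + 1119 = 2105 mm.


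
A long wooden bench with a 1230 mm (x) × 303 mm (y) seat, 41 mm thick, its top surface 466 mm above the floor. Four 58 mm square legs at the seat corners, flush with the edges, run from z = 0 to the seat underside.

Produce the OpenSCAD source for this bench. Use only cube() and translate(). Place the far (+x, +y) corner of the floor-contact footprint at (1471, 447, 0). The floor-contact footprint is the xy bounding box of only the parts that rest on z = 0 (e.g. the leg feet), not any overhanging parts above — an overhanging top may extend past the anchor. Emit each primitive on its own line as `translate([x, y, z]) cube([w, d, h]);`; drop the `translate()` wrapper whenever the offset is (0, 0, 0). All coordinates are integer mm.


translate([241, 144, 425]) cube([1230, 303, 41]);
translate([241, 144, 0]) cube([58, 58, 425]);
translate([241, 389, 0]) cube([58, 58, 425]);
translate([1413, 144, 0]) cube([58, 58, 425]);
translate([1413, 389, 0]) cube([58, 58, 425]);


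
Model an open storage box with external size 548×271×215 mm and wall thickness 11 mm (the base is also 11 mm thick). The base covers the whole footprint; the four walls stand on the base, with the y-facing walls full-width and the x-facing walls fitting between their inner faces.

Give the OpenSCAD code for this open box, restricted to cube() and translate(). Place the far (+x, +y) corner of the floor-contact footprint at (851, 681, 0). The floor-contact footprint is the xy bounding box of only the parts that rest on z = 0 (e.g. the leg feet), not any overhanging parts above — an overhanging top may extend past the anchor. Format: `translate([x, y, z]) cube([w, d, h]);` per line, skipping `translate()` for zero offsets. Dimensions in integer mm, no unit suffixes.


translate([303, 410, 0]) cube([548, 271, 11]);
translate([303, 410, 11]) cube([548, 11, 204]);
translate([303, 670, 11]) cube([548, 11, 204]);
translate([303, 421, 11]) cube([11, 249, 204]);
translate([840, 421, 11]) cube([11, 249, 204]);


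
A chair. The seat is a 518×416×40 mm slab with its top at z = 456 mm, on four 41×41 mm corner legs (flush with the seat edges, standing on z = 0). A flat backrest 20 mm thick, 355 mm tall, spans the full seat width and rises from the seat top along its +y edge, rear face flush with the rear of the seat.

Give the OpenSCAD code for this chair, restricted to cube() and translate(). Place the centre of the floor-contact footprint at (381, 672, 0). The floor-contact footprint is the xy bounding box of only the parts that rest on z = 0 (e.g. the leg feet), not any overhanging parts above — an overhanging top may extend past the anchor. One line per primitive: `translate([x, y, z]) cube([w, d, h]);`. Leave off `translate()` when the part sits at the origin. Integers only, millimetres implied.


// leg_h = 456 - 40 = 416
translate([122, 464, 416]) cube([518, 416, 40]);
translate([122, 464, 0]) cube([41, 41, 416]);
translate([599, 464, 0]) cube([41, 41, 416]);
translate([122, 839, 0]) cube([41, 41, 416]);
translate([599, 839, 0]) cube([41, 41, 416]);
translate([122, 860, 456]) cube([518, 20, 355]);


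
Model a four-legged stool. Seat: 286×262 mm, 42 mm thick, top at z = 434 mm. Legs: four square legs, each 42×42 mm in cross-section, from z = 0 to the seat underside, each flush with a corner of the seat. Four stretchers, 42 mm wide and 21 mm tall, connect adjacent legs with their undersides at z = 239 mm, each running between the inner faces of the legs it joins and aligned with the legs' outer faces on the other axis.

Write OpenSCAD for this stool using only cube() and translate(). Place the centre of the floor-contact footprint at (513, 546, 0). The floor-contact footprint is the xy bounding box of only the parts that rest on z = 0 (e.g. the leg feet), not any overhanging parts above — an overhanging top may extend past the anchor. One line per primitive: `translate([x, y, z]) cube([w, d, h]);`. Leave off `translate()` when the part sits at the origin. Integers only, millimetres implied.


translate([370, 415, 392]) cube([286, 262, 42]);
translate([370, 415, 0]) cube([42, 42, 392]);
translate([614, 415, 0]) cube([42, 42, 392]);
translate([370, 635, 0]) cube([42, 42, 392]);
translate([614, 635, 0]) cube([42, 42, 392]);
translate([412, 415, 239]) cube([202, 42, 21]);
translate([412, 635, 239]) cube([202, 42, 21]);
translate([370, 457, 239]) cube([42, 178, 21]);
translate([614, 457, 239]) cube([42, 178, 21]);


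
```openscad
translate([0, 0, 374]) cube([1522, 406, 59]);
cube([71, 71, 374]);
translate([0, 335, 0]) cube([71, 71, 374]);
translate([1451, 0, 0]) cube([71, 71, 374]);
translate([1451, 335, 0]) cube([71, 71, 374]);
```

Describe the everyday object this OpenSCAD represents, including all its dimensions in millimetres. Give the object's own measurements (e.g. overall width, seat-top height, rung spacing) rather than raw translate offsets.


A bench: a 1522×406 mm seat slab, 59 mm thick, top at z = 433 mm, on four 71×71 mm square legs flush with the seat corners and standing on z = 0.


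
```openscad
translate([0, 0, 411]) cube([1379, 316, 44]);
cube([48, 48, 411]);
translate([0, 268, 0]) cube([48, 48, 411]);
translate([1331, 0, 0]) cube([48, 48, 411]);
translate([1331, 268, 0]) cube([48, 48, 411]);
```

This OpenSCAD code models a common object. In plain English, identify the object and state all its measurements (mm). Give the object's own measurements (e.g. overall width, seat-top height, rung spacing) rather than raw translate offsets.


A bench: a 1379×316 mm seat slab, 44 mm thick, top at z = 455 mm, on four 48×48 mm square legs flush with the seat corners and standing on z = 0.


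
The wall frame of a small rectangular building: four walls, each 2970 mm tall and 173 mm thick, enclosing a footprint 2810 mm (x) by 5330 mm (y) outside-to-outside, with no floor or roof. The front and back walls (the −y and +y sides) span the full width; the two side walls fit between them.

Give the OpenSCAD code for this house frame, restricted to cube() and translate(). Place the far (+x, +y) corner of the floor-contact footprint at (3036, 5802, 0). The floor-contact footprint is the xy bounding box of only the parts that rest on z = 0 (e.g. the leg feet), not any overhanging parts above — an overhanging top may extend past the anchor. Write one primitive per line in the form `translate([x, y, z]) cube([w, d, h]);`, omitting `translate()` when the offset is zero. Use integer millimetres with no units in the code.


translate([226, 472, 0]) cube([2810, 173, 2970]);
translate([226, 5629, 0]) cube([2810, 173, 2970]);
translate([226, 645, 0]) cube([173, 4984, 2970]);
translate([2863, 645, 0]) cube([173, 4984, 2970]);


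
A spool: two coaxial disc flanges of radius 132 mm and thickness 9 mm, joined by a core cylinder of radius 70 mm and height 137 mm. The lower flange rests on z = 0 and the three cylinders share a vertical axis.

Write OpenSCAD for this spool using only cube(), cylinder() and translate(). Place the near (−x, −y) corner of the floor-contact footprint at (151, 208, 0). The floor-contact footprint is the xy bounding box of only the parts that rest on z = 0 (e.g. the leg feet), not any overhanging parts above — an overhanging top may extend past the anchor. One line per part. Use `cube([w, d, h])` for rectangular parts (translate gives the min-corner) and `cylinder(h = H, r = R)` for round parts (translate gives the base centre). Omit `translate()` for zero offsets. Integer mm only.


translate([283, 340, 0]) cylinder(h = 9, r = 132);
translate([283, 340, 9]) cylinder(h = 137, r = 70);
translate([283, 340, 146]) cylinder(h = 9, r = 132);


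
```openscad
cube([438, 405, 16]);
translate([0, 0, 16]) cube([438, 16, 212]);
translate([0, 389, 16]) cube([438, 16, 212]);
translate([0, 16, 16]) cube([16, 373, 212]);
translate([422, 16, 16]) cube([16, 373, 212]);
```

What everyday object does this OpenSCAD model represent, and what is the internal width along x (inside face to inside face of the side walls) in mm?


An open box. The internal width is 406 mm.

A 438×405 base slab with four walls standing on it — an open box. The base is 438 mm wide and the walls are 16 mm thick, so the internal width is 438 − 2 × 16 = 406 mm.


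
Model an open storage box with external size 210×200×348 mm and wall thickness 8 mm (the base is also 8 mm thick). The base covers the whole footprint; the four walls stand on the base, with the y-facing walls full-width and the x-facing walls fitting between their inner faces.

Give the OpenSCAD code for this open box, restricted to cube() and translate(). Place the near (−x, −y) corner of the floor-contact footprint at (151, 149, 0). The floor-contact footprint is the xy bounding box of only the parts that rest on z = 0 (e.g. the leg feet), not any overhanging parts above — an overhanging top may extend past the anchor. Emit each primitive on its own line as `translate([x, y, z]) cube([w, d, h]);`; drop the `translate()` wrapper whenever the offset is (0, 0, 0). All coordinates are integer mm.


translate([151, 149, 0]) cube([210, 200, 8]);
translate([151, 149, 8]) cube([210, 8, 340]);
translate([151, 341, 8]) cube([210, 8, 340]);
translate([151, 157, 8]) cube([8, 184, 340]);
translate([353, 157, 8]) cube([8, 184, 340]);


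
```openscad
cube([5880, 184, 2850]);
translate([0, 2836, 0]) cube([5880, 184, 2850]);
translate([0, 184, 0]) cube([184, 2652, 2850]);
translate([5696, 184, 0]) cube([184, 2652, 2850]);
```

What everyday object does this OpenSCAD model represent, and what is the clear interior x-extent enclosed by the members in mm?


A house (or room) frame. The interior width is 5512 mm.

Four 2850 mm walls enclosing a rectangle with no floor or roof — a room or house frame. Outside width is 5880 mm and wall thickness is 184 mm, so the interior width is 5880 − 2 × 184 = 5512 mm.


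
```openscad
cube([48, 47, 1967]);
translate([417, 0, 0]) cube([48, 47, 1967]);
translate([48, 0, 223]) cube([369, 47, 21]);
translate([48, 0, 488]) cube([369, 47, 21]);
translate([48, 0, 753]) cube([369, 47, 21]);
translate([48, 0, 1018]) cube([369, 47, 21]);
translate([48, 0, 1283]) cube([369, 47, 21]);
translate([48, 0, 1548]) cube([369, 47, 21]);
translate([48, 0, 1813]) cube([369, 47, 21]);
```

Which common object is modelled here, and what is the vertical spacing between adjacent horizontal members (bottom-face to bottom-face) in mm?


A ladder. The rung spacing is 265 mm.

Two tall 48×47 posts with 7 short bars between them — a ladder. Adjacent rungs sit at z = 223 and z = 488, so the spacing is 488 − 223 = 265 mm.


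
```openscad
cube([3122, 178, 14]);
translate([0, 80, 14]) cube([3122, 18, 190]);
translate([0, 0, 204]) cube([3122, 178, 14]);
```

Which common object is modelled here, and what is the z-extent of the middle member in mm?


An I-beam. The web height is 190 mm.

Two wide flanges with a thin centred web — an I-beam. Overall 218 mm minus two 14 mm flanges gives a web of 218 − 2·14 = 190 mm.


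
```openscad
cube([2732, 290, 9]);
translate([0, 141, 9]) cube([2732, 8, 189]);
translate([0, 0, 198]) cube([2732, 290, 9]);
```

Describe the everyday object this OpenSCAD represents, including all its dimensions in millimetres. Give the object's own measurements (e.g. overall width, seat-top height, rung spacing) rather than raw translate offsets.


An I-beam lying along x, 2732 mm long. Overall section height 207 mm. Two flanges 290 mm wide (y) and 9 mm thick, one on the floor and one at the top; a web 8 mm thick runs between them, centred on the flange width.
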